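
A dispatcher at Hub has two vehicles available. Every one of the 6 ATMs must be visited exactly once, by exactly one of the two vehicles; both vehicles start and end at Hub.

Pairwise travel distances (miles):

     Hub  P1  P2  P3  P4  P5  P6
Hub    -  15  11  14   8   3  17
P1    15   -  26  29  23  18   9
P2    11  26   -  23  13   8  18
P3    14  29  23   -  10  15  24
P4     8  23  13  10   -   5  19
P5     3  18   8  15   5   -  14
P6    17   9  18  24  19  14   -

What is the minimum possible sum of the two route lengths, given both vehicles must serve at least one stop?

There are 2^5 − 1 = 31 ways to divide the 6 stops into two non-empty groups. For each, the best each vehicle can do is its own shortest tour through its group:
  {P1} + {P2, P3, P4, P5, P6}: 30 + 71 = 101
  {P2} + {P1, P3, P4, P5, P6}: 22 + 66 = 88
  {P1, P2} + {P3, P4, P5, P6}: 52 + 59 = 111
  {P3} + {P1, P2, P4, P5, P6}: 28 + 63 = 91
  {P1, P3} + {P2, P4, P5, P6}: 58 + 56 = 114
  {P2, P3} + {P1, P4, P5, P6}: 48 + 51 = 99
  … (31 splits in total)
  {P3, P4} + {P1, P2, P5, P6}: 32 + 53 = 85  ← best
Best: vehicle 1 Hub → P3 → P4 → Hub = 32; vehicle 2 Hub → P1 → P6 → P2 → P5 → Hub = 53; combined 85.

Minimum combined distance: 85 miles.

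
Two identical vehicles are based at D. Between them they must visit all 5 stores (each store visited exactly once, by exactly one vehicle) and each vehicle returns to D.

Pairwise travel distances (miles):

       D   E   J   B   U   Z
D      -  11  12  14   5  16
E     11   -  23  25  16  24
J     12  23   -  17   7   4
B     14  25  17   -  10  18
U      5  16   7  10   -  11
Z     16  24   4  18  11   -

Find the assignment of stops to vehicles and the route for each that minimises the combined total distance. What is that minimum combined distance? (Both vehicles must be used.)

Check every non-empty split of the stops between the two vehicles; for each half take its own optimal tour:
  {E} + {J, B, U, Z}: 22 + 48 = 70
  {J} + {E, B, U, Z}: 24 + 68 = 92
  {E, J} + {B, U, Z}: 46 + 48 = 94
  {B} + {E, J, U, Z}: 28 + 51 = 79
  {E, B} + {J, U, Z}: 50 + 32 = 82
  {J, B} + {E, U, Z}: 43 + 51 = 94
  … (15 splits in total)
Best: vehicle 1 D → E → D = 22; vehicle 2 D → B → Z → J → U → D = 48; combined 70.

Minimum combined distance: 70 miles.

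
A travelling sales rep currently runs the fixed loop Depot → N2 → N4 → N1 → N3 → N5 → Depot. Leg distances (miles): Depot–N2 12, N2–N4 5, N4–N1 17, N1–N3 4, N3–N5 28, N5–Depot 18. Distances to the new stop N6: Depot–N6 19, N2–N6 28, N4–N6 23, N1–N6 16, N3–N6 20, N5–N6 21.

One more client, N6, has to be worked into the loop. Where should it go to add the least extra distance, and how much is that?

Insertion cost between consecutive stops i–j is d(i,N6) + d(N6,j) − d(i,j):
  between Depot and N2: 19 + 28 − 12 = 35
  between N2 and N4: 28 + 23 − 5 = 46
  between N4 and N1: 23 + 16 − 17 = 22
  between N1 and N3: 16 + 20 − 4 = 32
  between N3 and N5: 20 + 21 − 28 = 13
  between N5 and Depot: 21 + 19 − 18 = 22
Cheapest insertion is between N3 and N5, adding 13.
New total = 84 + 13 = 97.

+13 miles — insert N6 between N3 and N5.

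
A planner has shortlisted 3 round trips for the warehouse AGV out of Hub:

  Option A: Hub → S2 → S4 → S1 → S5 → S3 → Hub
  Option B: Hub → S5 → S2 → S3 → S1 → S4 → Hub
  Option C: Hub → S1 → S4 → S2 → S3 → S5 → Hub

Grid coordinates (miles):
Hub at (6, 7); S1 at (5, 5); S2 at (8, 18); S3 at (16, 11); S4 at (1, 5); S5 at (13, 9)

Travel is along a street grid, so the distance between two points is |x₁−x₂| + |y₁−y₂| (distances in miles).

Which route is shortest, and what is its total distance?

Option A: 13 + 20 + 4 + 12 + 5 + 14 = 68
Option B: 9 + 14 + 15 + 17 + 4 + 7 = 66
Option C: 3 + 4 + 20 + 15 + 5 + 9 = 56

Shortest is Option C, total 56 miles.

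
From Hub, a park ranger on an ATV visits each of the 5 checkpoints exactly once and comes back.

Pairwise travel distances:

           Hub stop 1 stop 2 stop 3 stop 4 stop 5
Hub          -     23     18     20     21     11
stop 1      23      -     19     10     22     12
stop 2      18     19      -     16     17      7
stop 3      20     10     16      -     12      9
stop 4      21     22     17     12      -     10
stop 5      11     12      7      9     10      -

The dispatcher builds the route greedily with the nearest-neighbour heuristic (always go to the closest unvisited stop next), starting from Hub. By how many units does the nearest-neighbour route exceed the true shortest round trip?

7 longer than the optimal tour.

Hub: stop 5=11, stop 2=18, stop 3=20, stop 4=21, stop 1=23 ⇒ stop 5
stop 5: stop 2=7, stop 3=9, stop 4=10, stop 1=12 ⇒ stop 2
stop 2: stop 3=16, stop 4=17, stop 1=19 ⇒ stop 3
stop 3: stop 1=10, stop 4=12 ⇒ stop 1
stop 1: stop 4=22 ⇒ stop 4
NN route Hub → stop 5 → stop 2 → stop 3 → stop 1 → stop 4 → Hub costs 87.
Optimal: Hub → stop 1 → stop 3 → stop 4 → stop 2 → stop 5 → Hub costs 80 (by enumerating all 60 distinct tours).
Excess = 87 − 80 = 7.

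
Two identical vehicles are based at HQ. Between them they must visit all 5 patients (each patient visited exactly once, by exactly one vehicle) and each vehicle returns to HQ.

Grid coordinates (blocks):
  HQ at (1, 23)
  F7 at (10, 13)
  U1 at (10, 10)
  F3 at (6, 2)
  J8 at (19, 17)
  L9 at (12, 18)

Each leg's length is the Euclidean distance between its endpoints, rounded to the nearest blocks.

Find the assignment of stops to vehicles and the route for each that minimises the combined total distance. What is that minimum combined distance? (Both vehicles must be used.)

85 blocks — the smallest possible combined total.

There are 2^4 − 1 = 15 ways to divide the 5 stops into two non-empty groups. For each, the best each vehicle can do is its own shortest tour through its group:
  {F7} + {U1, F3, J8, L9}: 26 + 61 = 87
  {U1} + {F7, F3, J8, L9}: 32 + 63 = 95
  {F7, U1} + {F3, J8, L9}: 32 + 61 = 93
  {F3} + {F7, U1, J8, L9}: 44 + 46 = 90
  {F7, F3} + {U1, J8, L9}: 47 + 46 = 93
  {U1, F3} + {F7, J8, L9}: 47 + 42 = 89
  … (15 splits in total)
  {F7, U1, F3} + {J8, L9}: 47 + 38 = 85  ← best
Best: vehicle 1 HQ → F7 → U1 → F3 → HQ = 47; vehicle 2 HQ → J8 → L9 → HQ = 38; combined 85.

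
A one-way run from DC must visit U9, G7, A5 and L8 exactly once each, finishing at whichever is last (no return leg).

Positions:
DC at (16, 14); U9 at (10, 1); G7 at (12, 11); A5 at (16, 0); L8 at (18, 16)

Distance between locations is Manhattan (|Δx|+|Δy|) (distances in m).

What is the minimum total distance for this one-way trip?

There are 4! = 24 possible orderings.
DC → U9 → G7 → A5 → L8: 19+12+15+18 = 64
DC → U9 → G7 → L8 → A5: 19+12+11+18 = 60
DC → U9 → A5 → G7 → L8: 19+7+15+11 = 52
DC → U9 → A5 → L8 → G7: 19+7+18+11 = 55
DC → U9 → L8 → G7 → A5: 19+23+11+15 = 68
DC → U9 → L8 → A5 → G7: 19+23+18+15 = 75
DC → G7 → U9 → A5 → L8: 7+12+7+18 = 44
DC → G7 → U9 → L8 → A5: 7+12+23+18 = 60
DC → G7 → A5 → U9 → L8: 7+15+7+23 = 52
DC → G7 → A5 → L8 → U9: 7+15+18+23 = 63
DC → G7 → L8 → U9 → A5: 7+11+23+7 = 48
DC → G7 → L8 → A5 → U9: 7+11+18+7 = 43
DC → A5 → U9 → G7 → L8: 14+7+12+11 = 44
DC → A5 → U9 → L8 → G7: 14+7+23+11 = 55
… (10 more)
DC → L8 → G7 → U9 → A5: 4+11+12+7 = 34  ← best
The minimum is 34.
One shortest path: DC → L8 → G7 → U9 → A5.

34 m — the minimum one-way total.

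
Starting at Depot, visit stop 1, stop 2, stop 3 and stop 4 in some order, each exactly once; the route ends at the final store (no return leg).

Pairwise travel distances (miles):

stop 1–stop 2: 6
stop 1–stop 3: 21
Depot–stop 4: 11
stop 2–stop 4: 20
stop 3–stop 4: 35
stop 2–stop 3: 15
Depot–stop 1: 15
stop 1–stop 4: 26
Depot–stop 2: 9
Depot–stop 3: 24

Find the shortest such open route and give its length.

There are 4! = 24 possible orderings.
Depot → stop 1 → stop 2 → stop 3 → stop 4: 15+6+15+35 = 71
Depot → stop 1 → stop 2 → stop 4 → stop 3: 15+6+20+35 = 76
Depot → stop 1 → stop 3 → stop 2 → stop 4: 15+21+15+20 = 71
Depot → stop 1 → stop 3 → stop 4 → stop 2: 15+21+35+20 = 91
Depot → stop 1 → stop 4 → stop 2 → stop 3: 15+26+20+15 = 76
Depot → stop 1 → stop 4 → stop 3 → stop 2: 15+26+35+15 = 91
Depot → stop 2 → stop 1 → stop 3 → stop 4: 9+6+21+35 = 71
Depot → stop 2 → stop 1 → stop 4 → stop 3: 9+6+26+35 = 76
Depot → stop 2 → stop 3 → stop 1 → stop 4: 9+15+21+26 = 71
Depot → stop 2 → stop 3 → stop 4 → stop 1: 9+15+35+26 = 85
Depot → stop 2 → stop 4 → stop 1 → stop 3: 9+20+26+21 = 76
Depot → stop 2 → stop 4 → stop 3 → stop 1: 9+20+35+21 = 85
Depot → stop 3 → stop 1 → stop 2 → stop 4: 24+21+6+20 = 71
Depot → stop 3 → stop 1 → stop 4 → stop 2: 24+21+26+20 = 91
… (10 more)
Depot → stop 4 → stop 1 → stop 2 → stop 3: 11+26+6+15 = 58  ← best
The minimum is 58.
One shortest path: Depot → stop 4 → stop 1 → stop 2 → stop 3.

Shortest open route: 58 miles.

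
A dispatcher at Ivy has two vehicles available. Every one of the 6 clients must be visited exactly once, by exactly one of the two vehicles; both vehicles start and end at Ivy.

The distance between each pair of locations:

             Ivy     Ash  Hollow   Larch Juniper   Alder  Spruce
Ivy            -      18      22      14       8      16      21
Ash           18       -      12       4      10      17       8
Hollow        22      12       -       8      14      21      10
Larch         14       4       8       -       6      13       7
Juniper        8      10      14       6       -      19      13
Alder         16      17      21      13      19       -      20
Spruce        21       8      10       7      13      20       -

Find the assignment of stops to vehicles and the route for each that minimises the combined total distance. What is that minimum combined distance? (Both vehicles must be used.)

Minimum combined distance: 89.

Check every non-empty split of the stops between the two vehicles; for each half take its own optimal tour:
  {Ash} + {Hollow, Larch, Juniper, Alder, Spruce}: 36 + 68 = 104
  {Hollow} + {Ash, Larch, Juniper, Alder, Spruce}: 44 + 62 = 106
  {Ash, Hollow} + {Larch, Juniper, Alder, Spruce}: 52 + 57 = 109
  {Larch} + {Ash, Hollow, Juniper, Alder, Spruce}: 28 + 73 = 101
  {Ash, Larch} + {Hollow, Juniper, Alder, Spruce}: 36 + 68 = 104
  {Hollow, Larch} + {Ash, Juniper, Alder, Spruce}: 44 + 62 = 106
  … (31 splits in total)
  {Juniper} + {Ash, Hollow, Larch, Alder, Spruce}: 16 + 73 = 89  ← best
Best: vehicle 1 Ivy → Juniper → Ivy = 16; vehicle 2 Ivy → Ash → Spruce → Hollow → Larch → Alder → Ivy = 73; combined 89.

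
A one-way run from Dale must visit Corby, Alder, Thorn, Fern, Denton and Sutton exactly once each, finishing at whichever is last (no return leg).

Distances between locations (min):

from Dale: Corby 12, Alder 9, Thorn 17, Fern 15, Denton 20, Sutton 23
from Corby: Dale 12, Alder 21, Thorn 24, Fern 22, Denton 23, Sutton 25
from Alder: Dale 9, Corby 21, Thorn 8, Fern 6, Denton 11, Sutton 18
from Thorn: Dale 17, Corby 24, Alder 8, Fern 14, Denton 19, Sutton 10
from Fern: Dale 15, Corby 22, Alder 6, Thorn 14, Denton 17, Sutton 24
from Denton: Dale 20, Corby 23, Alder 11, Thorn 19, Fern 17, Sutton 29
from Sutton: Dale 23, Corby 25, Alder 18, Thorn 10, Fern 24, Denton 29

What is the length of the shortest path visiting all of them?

There are 6! = 720 possible orderings.
Dale→Corby→Alder→Thorn→Fern→Denton→Sutton: 12+21+8+14+17+29 = 101
Dale→Corby→Alder→Thorn→Fern→Sutton→Denton: 12+21+8+14+24+29 = 108
Dale→Corby→Alder→Thorn→Denton→Fern→Sutton: 12+21+8+19+17+24 = 101
Dale→Corby→Alder→Thorn→Denton→Sutton→Fern: 12+21+8+19+29+24 = 113
Dale→Corby→Alder→Thorn→Sutton→Fern→Denton: 12+21+8+10+24+17 = 92
Dale→Corby→Alder→Thorn→Sutton→Denton→Fern: 12+21+8+10+29+17 = 97
Dale→Corby→Alder→Fern→Thorn→Denton→Sutton: 12+21+6+14+19+29 = 101
Dale→Corby→Alder→Fern→Thorn→Sutton→Denton: 12+21+6+14+10+29 = 92
… (712 more)
Dale→Corby→Denton→Alder→Fern→Thorn→Sutton: 12+23+11+6+14+10 = 76  ← best
The minimum is 76.
One shortest path: Dale → Corby → Denton → Alder → Fern → Thorn → Sutton.

Minimum one-way distance = 76 min.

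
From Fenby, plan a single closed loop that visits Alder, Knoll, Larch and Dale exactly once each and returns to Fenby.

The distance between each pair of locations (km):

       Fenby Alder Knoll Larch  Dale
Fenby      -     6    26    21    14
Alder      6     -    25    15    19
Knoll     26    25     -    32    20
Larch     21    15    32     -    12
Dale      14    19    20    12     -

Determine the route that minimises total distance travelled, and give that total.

There are 12 distinct closed tours to check (reversals are equivalent).
Fenby→Alder→Knoll→Larch→Dale→Fenby: 6+25+32+12+14 = 89
Fenby→Alder→Knoll→Dale→Larch→Fenby: 6+25+20+12+21 = 84
Fenby→Alder→Larch→Knoll→Dale→Fenby: 6+15+32+20+14 = 87
Fenby→Alder→Larch→Dale→Knoll→Fenby: 6+15+12+20+26 = 79
Fenby→Alder→Dale→Knoll→Larch→Fenby: 6+19+20+32+21 = 98
Fenby→Alder→Dale→Larch→Knoll→Fenby: 6+19+12+32+26 = 95
Fenby→Knoll→Alder→Larch→Dale→Fenby: 26+25+15+12+14 = 92
Fenby→Knoll→Alder→Dale→Larch→Fenby: 26+25+19+12+21 = 103
Fenby→Knoll→Larch→Alder→Dale→Fenby: 26+32+15+19+14 = 106
Fenby→Knoll→Dale→Alder→Larch→Fenby: 26+20+19+15+21 = 101
Fenby→Larch→Alder→Knoll→Dale→Fenby: 21+15+25+20+14 = 95
Fenby→Larch→Knoll→Alder→Dale→Fenby: 21+32+25+19+14 = 111
The minimum is 79.
One optimal route: Fenby → Alder → Larch → Dale → Knoll → Fenby (or its reverse).

Shortest round trip = 79 km.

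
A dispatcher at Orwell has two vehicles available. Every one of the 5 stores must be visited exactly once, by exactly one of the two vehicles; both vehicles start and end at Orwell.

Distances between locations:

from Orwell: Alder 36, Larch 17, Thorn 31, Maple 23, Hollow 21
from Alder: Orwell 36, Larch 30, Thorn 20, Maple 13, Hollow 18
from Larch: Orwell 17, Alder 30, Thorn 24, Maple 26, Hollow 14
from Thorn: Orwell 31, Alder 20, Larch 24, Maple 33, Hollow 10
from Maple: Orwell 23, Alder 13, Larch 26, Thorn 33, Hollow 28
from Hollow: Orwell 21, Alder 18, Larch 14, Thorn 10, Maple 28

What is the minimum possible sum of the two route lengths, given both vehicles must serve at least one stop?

121 — the smallest possible combined total.

Check every non-empty split of the stops between the two vehicles; for each half take its own optimal tour:
  {Alder} + {Larch, Thorn, Maple, Hollow}: 72 + 97 = 169
  {Larch} + {Alder, Thorn, Maple, Hollow}: 34 + 87 = 121
  {Alder, Larch} + {Thorn, Maple, Hollow}: 83 + 87 = 170
  {Thorn} + {Alder, Larch, Maple, Hollow}: 62 + 85 = 147
  {Alder, Thorn} + {Larch, Maple, Hollow}: 87 + 82 = 169
  {Larch, Thorn} + {Alder, Maple, Hollow}: 72 + 75 = 147
  … (15 splits in total)
Best: vehicle 1 Orwell → Larch → Orwell = 34; vehicle 2 Orwell → Maple → Alder → Thorn → Hollow → Orwell = 87; combined 121.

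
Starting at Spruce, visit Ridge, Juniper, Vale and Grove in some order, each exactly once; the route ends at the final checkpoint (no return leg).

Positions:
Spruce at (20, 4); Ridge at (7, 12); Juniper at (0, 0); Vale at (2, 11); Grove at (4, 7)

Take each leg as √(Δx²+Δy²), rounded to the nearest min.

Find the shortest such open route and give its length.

There are 4! = 24 possible orderings.
Spruce - Ridge - Juniper - Vale - Grove: 15+14+11+4 = 44
Spruce - Ridge - Juniper - Grove - Vale: 15+14+8+4 = 41
Spruce - Ridge - Vale - Juniper - Grove: 15+5+11+8 = 39
Spruce - Ridge - Vale - Grove - Juniper: 15+5+4+8 = 32
Spruce - Ridge - Grove - Juniper - Vale: 15+6+8+11 = 40
Spruce - Ridge - Grove - Vale - Juniper: 15+6+4+11 = 36
Spruce - Juniper - Ridge - Vale - Grove: 20+14+5+4 = 43
Spruce - Juniper - Ridge - Grove - Vale: 20+14+6+4 = 44
Spruce - Juniper - Vale - Ridge - Grove: 20+11+5+6 = 42
Spruce - Juniper - Vale - Grove - Ridge: 20+11+4+6 = 41
Spruce - Juniper - Grove - Ridge - Vale: 20+8+6+5 = 39
Spruce - Juniper - Grove - Vale - Ridge: 20+8+4+5 = 37
Spruce - Vale - Ridge - Juniper - Grove: 19+5+14+8 = 46
Spruce - Vale - Ridge - Grove - Juniper: 19+5+6+8 = 38
… (10 more)
The minimum is 32.
One shortest path: Spruce → Ridge → Vale → Grove → Juniper.

Minimum one-way distance = 32 min.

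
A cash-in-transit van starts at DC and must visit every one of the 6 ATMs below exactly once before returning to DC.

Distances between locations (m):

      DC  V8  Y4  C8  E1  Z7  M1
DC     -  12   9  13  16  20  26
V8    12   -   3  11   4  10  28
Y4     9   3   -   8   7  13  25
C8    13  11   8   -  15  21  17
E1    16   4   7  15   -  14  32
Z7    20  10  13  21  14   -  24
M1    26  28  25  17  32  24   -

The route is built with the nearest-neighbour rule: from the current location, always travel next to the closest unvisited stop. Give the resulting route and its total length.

DC → [Y4:9 / V8:12 / C8:13 / E1:16 / Z7:20 / M1:26] → Y4 (9)
Y4 → [V8:3 / E1:7 / C8:8 / Z7:13 / M1:25] → V8 (3)
V8 → [E1:4 / Z7:10 / C8:11 / M1:28] → E1 (4)
E1 → [Z7:14 / C8:15 / M1:32] → Z7 (14)
Z7 → [C8:21 / M1:24] → C8 (21)
C8 → [M1:17] → M1 (17)
Return M1→DC: 26.
Total = 9 + 3 + 4 + 14 + 21 + 17 + 26 = 94.

Total distance 94 m via the nearest-neighbour route DC → Y4 → V8 → E1 → Z7 → C8 → M1 → DC.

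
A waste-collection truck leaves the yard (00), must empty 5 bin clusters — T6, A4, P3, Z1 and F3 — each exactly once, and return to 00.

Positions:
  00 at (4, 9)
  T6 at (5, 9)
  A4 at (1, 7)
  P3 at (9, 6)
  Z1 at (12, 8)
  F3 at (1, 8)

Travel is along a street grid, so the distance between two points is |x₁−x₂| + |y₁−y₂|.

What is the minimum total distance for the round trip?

Shortest round trip = 28.

00-T6-A4-P3-Z1-F3-00: 1+6+9+5+11+4 = 36
00-T6-A4-P3-F3-Z1-00: 1+6+9+10+11+9 = 46
00-T6-A4-Z1-P3-F3-00: 1+6+12+5+10+4 = 38
00-T6-A4-Z1-F3-P3-00: 1+6+12+11+10+8 = 48
00-T6-A4-F3-P3-Z1-00: 1+6+1+10+5+9 = 32
00-T6-A4-F3-Z1-P3-00: 1+6+1+11+5+8 = 32
00-T6-P3-A4-Z1-F3-00: 1+7+9+12+11+4 = 44
00-T6-P3-A4-F3-Z1-00: 1+7+9+1+11+9 = 38
00-T6-P3-Z1-A4-F3-00: 1+7+5+12+1+4 = 30
00-T6-P3-Z1-F3-A4-00: 1+7+5+11+1+5 = 30
00-T6-P3-F3-A4-Z1-00: 1+7+10+1+12+9 = 40
00-T6-P3-F3-Z1-A4-00: 1+7+10+11+12+5 = 46
00-T6-Z1-A4-P3-F3-00: 1+8+12+9+10+4 = 44
00-T6-Z1-A4-F3-P3-00: 1+8+12+1+10+8 = 40
… (46 more)
00-T6-Z1-P3-A4-F3-00: 1+8+5+9+1+4 = 28  ← best
The minimum is 28.
One optimal route: 00 → T6 → Z1 → P3 → A4 → F3 → 00 (or its reverse).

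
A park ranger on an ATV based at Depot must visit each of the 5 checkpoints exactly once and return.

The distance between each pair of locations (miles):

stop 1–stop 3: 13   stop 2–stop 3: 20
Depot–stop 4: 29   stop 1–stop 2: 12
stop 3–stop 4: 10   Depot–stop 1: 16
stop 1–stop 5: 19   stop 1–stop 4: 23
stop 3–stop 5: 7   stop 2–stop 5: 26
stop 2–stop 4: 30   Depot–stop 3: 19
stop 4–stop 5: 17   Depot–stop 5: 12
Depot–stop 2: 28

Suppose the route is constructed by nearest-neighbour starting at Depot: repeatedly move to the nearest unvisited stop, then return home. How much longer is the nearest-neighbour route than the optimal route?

Excess over optimum: 5 miles.

Depot: stop 5=12, stop 1=16, stop 3=19, stop 2=28, stop 4=29 ⇒ stop 5
stop 5: stop 3=7, stop 4=17, stop 1=19, stop 2=26 ⇒ stop 3
stop 3: stop 4=10, stop 1=13, stop 2=20 ⇒ stop 4
stop 4: stop 1=23, stop 2=30 ⇒ stop 1
stop 1: stop 2=12 ⇒ stop 2
NN route Depot → stop 5 → stop 3 → stop 4 → stop 1 → stop 2 → Depot costs 92.
Optimal: Depot → stop 1 → stop 2 → stop 3 → stop 4 → stop 5 → Depot costs 87 (by enumerating all 60 distinct tours).
Excess = 92 − 87 = 5.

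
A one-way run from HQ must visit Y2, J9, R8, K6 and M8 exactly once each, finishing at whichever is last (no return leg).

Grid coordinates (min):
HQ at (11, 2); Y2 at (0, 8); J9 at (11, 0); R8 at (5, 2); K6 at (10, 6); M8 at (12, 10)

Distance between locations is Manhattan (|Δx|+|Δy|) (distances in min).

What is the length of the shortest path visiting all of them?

Minimum one-way distance = 39 min.

There are 5! = 120 possible orderings.
HQ → Y2 → J9 → R8 → K6 → M8: 17+19+8+9+6 = 59
HQ → Y2 → J9 → R8 → M8 → K6: 17+19+8+15+6 = 65
HQ → Y2 → J9 → K6 → R8 → M8: 17+19+7+9+15 = 67
HQ → Y2 → J9 → K6 → M8 → R8: 17+19+7+6+15 = 64
HQ → Y2 → J9 → M8 → R8 → K6: 17+19+11+15+9 = 71
HQ → Y2 → J9 → M8 → K6 → R8: 17+19+11+6+9 = 62
HQ → Y2 → R8 → J9 → K6 → M8: 17+11+8+7+6 = 49
HQ → Y2 → R8 → J9 → M8 → K6: 17+11+8+11+6 = 53
HQ → Y2 → R8 → K6 → J9 → M8: 17+11+9+7+11 = 55
HQ → Y2 → R8 → K6 → M8 → J9: 17+11+9+6+11 = 54
HQ → Y2 → R8 → M8 → J9 → K6: 17+11+15+11+7 = 61
HQ → Y2 → R8 → M8 → K6 → J9: 17+11+15+6+7 = 56
HQ → Y2 → K6 → J9 → R8 → M8: 17+12+7+8+15 = 59
HQ → Y2 → K6 → J9 → M8 → R8: 17+12+7+11+15 = 62
… (106 more)
HQ → J9 → R8 → Y2 → K6 → M8: 2+8+11+12+6 = 39  ← best
The minimum is 39.
One shortest path: HQ → J9 → R8 → Y2 → K6 → M8.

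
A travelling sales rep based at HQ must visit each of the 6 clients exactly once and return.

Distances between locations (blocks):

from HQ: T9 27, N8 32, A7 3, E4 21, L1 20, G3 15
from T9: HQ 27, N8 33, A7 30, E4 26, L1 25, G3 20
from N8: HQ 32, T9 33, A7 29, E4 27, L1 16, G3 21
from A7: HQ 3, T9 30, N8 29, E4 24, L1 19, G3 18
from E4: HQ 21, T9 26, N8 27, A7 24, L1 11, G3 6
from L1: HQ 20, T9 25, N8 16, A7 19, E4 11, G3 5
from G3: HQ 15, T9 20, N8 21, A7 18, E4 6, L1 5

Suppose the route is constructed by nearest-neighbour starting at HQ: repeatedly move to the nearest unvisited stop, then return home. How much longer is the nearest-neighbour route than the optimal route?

HQ: A7=3, G3=15, L1=20, E4=21, T9=27, N8=32 ⇒ A7
A7: G3=18, L1=19, E4=24, N8=29, T9=30 ⇒ G3
G3: L1=5, E4=6, T9=20, N8=21 ⇒ L1
L1: E4=11, N8=16, T9=25 ⇒ E4
E4: T9=26, N8=27 ⇒ T9
T9: N8=33 ⇒ N8
NN route HQ → A7 → G3 → L1 → E4 → T9 → N8 → HQ costs 128.
Optimal: HQ → T9 → E4 → G3 → L1 → N8 → A7 → HQ costs 112 (by enumerating all 360 distinct tours).
Excess = 128 − 112 = 16.

The nearest-neighbour route is 16 blocks longer than optimal.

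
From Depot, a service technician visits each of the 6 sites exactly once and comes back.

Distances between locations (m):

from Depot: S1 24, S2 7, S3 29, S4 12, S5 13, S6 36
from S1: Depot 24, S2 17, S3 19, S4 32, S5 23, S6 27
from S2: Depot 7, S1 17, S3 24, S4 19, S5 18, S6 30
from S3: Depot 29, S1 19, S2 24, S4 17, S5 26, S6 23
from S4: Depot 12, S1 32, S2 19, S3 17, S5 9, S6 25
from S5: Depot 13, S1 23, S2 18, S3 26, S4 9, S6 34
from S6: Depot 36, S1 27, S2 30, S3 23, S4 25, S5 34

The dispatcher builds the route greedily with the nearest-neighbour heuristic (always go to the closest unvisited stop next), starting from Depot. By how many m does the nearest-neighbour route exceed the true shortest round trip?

The nearest-neighbour route is 26 m longer than optimal.

From Depot: S2=7, S4=12, S5=13, S1=24, S3=29, S6=36 → choose S2 (7).
From S2: S1=17, S5=18, S4=19, S3=24, S6=30 → choose S1 (17).
From S1: S3=19, S5=23, S6=27, S4=32 → choose S3 (19).
From S3: S4=17, S6=23, S5=26 → choose S4 (17).
From S4: S5=9, S6=25 → choose S5 (9).
From S5: S6=34 → choose S6 (34).
NN route Depot → S2 → S1 → S3 → S4 → S5 → S6 → Depot costs 139.
Optimal: Depot → S2 → S1 → S3 → S6 → S4 → S5 → Depot costs 113 (by enumerating all 360 distinct tours).
Excess = 139 − 113 = 26.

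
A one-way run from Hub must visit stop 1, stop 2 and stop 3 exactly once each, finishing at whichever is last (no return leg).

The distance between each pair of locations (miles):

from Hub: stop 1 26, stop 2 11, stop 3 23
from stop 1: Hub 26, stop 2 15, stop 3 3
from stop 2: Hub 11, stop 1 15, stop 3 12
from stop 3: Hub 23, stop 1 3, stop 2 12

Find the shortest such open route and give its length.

Shortest open route: 26 miles.

There are 3! = 6 possible orderings.
Hub→stop 1→stop 2→stop 3: 26+15+12 = 53
Hub→stop 1→stop 3→stop 2: 26+3+12 = 41
Hub→stop 2→stop 1→stop 3: 11+15+3 = 29
Hub→stop 2→stop 3→stop 1: 11+12+3 = 26
Hub→stop 3→stop 1→stop 2: 23+3+15 = 41
Hub→stop 3→stop 2→stop 1: 23+12+15 = 50
The minimum is 26.
One shortest path: Hub → stop 2 → stop 3 → stop 1.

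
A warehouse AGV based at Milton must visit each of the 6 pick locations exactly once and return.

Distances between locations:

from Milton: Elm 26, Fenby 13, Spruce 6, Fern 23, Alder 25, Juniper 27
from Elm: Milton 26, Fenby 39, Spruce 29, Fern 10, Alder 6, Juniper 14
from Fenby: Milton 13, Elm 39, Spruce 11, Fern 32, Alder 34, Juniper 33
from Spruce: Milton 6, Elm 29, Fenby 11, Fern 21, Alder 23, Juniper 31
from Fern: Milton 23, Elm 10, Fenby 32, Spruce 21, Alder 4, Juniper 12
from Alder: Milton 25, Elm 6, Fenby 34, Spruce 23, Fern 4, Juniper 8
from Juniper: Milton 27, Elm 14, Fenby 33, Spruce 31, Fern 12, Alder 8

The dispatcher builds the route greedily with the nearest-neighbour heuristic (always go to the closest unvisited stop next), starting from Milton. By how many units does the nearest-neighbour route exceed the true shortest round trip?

The nearest-neighbour route is 4 longer than optimal.

Milton: Spruce=6, Fenby=13, Fern=23, Alder=25, Elm=26, Juniper=27 ⇒ Spruce
Spruce: Fenby=11, Fern=21, Alder=23, Elm=29, Juniper=31 ⇒ Fenby
Fenby: Fern=32, Juniper=33, Alder=34, Elm=39 ⇒ Fern
Fern: Alder=4, Elm=10, Juniper=12 ⇒ Alder
Alder: Elm=6, Juniper=8 ⇒ Elm
Elm: Juniper=14 ⇒ Juniper
NN route Milton → Spruce → Fenby → Fern → Alder → Elm → Juniper → Milton costs 100.
Optimal: Milton → Fenby → Spruce → Fern → Elm → Alder → Juniper → Milton costs 96 (by enumerating all 360 distinct tours).
Excess = 100 − 96 = 4.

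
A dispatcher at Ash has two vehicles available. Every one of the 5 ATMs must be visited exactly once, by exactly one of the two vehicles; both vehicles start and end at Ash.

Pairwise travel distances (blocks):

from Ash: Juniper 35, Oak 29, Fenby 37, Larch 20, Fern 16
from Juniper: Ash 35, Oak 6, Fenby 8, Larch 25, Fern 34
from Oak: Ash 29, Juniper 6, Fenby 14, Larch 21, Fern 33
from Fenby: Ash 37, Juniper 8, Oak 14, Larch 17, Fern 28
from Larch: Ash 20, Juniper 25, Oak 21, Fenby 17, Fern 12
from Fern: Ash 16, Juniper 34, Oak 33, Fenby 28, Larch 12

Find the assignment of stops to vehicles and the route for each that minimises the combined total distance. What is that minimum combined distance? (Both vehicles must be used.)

112 blocks — the smallest possible combined total.

Try each way of splitting the stops between the two vehicles (each non-empty) and, for each split, find the best tour for each vehicle:
  {Juniper} + {Oak, Fenby, Larch, Fern}: 70 + 88 = 158
  {Oak} + {Juniper, Fenby, Larch, Fern}: 58 + 88 = 146
  {Juniper, Oak} + {Fenby, Larch, Fern}: 70 + 81 = 151
  {Fenby} + {Juniper, Oak, Larch, Fern}: 74 + 88 = 162
  {Juniper, Fenby} + {Oak, Larch, Fern}: 80 + 78 = 158
  {Oak, Fenby} + {Juniper, Larch, Fern}: 80 + 88 = 168
  … (15 splits in total)
  {Juniper, Oak, Fenby, Larch} + {Fern}: 80 + 32 = 112  ← best
Best: vehicle 1 Ash → Oak → Juniper → Fenby → Larch → Ash = 80; vehicle 2 Ash → Fern → Ash = 32; combined 112.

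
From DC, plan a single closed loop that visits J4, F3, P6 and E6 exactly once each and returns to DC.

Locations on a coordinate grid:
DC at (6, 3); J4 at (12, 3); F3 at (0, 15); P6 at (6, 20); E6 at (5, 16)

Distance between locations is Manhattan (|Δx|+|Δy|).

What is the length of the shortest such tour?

DC-J4-F3-P6-E6-DC: 6+24+11+5+14 = 60
DC-J4-F3-E6-P6-DC: 6+24+6+5+17 = 58
DC-J4-P6-F3-E6-DC: 6+23+11+6+14 = 60
DC-J4-P6-E6-F3-DC: 6+23+5+6+18 = 58
DC-J4-E6-F3-P6-DC: 6+20+6+11+17 = 60
DC-J4-E6-P6-F3-DC: 6+20+5+11+18 = 60
DC-F3-J4-P6-E6-DC: 18+24+23+5+14 = 84
DC-F3-J4-E6-P6-DC: 18+24+20+5+17 = 84
DC-F3-P6-J4-E6-DC: 18+11+23+20+14 = 86
DC-F3-E6-J4-P6-DC: 18+6+20+23+17 = 84
DC-P6-J4-F3-E6-DC: 17+23+24+6+14 = 84
DC-P6-F3-J4-E6-DC: 17+11+24+20+14 = 86
The minimum is 58.
One optimal route: DC → J4 → F3 → E6 → P6 → DC (or its reverse).

Minimum total distance: 58.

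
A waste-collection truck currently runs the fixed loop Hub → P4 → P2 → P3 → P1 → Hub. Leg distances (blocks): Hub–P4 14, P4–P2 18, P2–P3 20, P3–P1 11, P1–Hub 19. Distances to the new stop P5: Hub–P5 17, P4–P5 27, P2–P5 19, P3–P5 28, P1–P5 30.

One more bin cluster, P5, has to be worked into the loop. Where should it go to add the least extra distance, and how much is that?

Minimum extra distance: 27 blocks, inserting P5 between P2 and P3.

Insertion cost between consecutive stops i–j is d(i,P5) + d(P5,j) − d(i,j):
  between Hub and P4: 17 + 27 − 14 = 30
  between P4 and P2: 27 + 19 − 18 = 28
  between P2 and P3: 19 + 28 − 20 = 27
  between P3 and P1: 28 + 30 − 11 = 47
  between P1 and Hub: 30 + 17 − 19 = 28
Cheapest insertion is between P2 and P3, adding 27.
New total = 82 + 27 = 109.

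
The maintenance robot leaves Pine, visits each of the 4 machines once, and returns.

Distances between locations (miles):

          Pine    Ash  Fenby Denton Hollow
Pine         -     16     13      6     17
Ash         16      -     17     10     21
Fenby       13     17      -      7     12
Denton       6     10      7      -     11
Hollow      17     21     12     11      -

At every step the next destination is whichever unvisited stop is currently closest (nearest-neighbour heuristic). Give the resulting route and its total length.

From Pine: distances to unvisited — Denton=6, Fenby=13, Ash=16, Hollow=17. Nearest is Denton (6).
From Denton: distances to unvisited — Fenby=7, Ash=10, Hollow=11. Nearest is Fenby (7).
From Fenby: distances to unvisited — Hollow=12, Ash=17. Nearest is Hollow (12).
From Hollow: distances to unvisited — Ash=21. Nearest is Ash (21).
Return Ash→Pine: 16.
Total = 6 + 7 + 12 + 21 + 16 = 62.

Nearest-neighbour total = 62 miles; route Pine → Denton → Fenby → Hollow → Ash → Pine.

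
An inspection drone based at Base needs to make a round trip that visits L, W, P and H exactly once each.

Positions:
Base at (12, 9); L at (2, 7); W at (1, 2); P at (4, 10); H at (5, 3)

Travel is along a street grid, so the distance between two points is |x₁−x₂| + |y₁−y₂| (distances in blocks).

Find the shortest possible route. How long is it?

Base - L - W - P - H - Base: 12+6+11+8+13 = 50
Base - L - W - H - P - Base: 12+6+5+8+9 = 40
Base - L - P - W - H - Base: 12+5+11+5+13 = 46
Base - L - P - H - W - Base: 12+5+8+5+18 = 48
Base - L - H - W - P - Base: 12+7+5+11+9 = 44
Base - L - H - P - W - Base: 12+7+8+11+18 = 56
Base - W - L - P - H - Base: 18+6+5+8+13 = 50
Base - W - L - H - P - Base: 18+6+7+8+9 = 48
Base - W - P - L - H - Base: 18+11+5+7+13 = 54
Base - W - H - L - P - Base: 18+5+7+5+9 = 44
Base - P - L - W - H - Base: 9+5+6+5+13 = 38
Base - P - W - L - H - Base: 9+11+6+7+13 = 46
The minimum is 38.
One optimal route: Base → P → L → W → H → Base (or its reverse).

Minimum total distance: 38 blocks.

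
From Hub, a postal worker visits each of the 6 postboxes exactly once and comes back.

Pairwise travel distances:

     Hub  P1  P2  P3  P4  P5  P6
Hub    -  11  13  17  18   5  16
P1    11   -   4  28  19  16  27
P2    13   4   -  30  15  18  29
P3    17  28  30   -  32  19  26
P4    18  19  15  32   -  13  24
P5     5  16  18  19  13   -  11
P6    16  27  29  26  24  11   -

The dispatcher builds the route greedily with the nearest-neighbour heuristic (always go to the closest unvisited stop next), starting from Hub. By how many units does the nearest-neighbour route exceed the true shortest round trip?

7 longer than the optimal tour.

Hub: P5=5, P1=11, P2=13, P6=16, P3=17, P4=18 ⇒ P5
P5: P6=11, P4=13, P1=16, P2=18, P3=19 ⇒ P6
P6: P4=24, P3=26, P1=27, P2=29 ⇒ P4
P4: P2=15, P1=19, P3=32 ⇒ P2
P2: P1=4, P3=30 ⇒ P1
P1: P3=28 ⇒ P3
NN route Hub → P5 → P6 → P4 → P2 → P1 → P3 → Hub costs 104.
Optimal: Hub → P1 → P2 → P4 → P5 → P6 → P3 → Hub costs 97 (by enumerating all 360 distinct tours).
Excess = 104 − 97 = 7.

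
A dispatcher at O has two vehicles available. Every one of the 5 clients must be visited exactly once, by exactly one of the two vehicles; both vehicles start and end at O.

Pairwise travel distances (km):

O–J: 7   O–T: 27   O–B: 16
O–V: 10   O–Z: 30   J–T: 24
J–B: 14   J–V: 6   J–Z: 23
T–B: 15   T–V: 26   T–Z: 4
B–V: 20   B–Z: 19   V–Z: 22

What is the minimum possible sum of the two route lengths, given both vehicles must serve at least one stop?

Minimum combined distance: 81 km.

There are 2^4 − 1 = 15 ways to divide the 5 stops into two non-empty groups. For each, the best each vehicle can do is its own shortest tour through its group:
  {J} + {T, B, V, Z}: 14 + 67 = 81
  {T} + {J, B, V, Z}: 54 + 70 = 124
  {J, T} + {B, V, Z}: 58 + 67 = 125
  {B} + {J, T, V, Z}: 32 + 66 = 98
  {J, B} + {T, V, Z}: 37 + 63 = 100
  {T, B} + {J, V, Z}: 58 + 62 = 120
  … (15 splits in total)
Best: vehicle 1 O → J → O = 14; vehicle 2 O → B → T → Z → V → O = 67; combined 81.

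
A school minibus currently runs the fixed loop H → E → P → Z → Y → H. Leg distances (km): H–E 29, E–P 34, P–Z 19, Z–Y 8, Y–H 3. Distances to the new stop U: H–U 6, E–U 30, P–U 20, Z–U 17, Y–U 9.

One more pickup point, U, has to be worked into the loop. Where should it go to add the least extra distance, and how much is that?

Minimum extra distance: 7 km, inserting U between H and E.

Insertion cost between consecutive stops i–j is d(i,U) + d(U,j) − d(i,j):
  between H and E: 6 + 30 − 29 = 7
  between E and P: 30 + 20 − 34 = 16
  between P and Z: 20 + 17 − 19 = 18
  between Z and Y: 17 + 9 − 8 = 18
  between Y and H: 9 + 6 − 3 = 12
Cheapest insertion is between H and E, adding 7.
New total = 93 + 7 = 100.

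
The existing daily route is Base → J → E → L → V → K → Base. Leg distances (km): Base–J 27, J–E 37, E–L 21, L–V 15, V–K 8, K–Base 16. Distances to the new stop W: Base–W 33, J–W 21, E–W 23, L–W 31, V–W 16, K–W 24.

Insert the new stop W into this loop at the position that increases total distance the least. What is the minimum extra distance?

Adding 7 km by placing W on the J–E leg.

Insertion cost between consecutive stops i–j is d(i,W) + d(W,j) − d(i,j):
  between Base and J: 33 + 21 − 27 = 27
  between J and E: 21 + 23 − 37 = 7
  between E and L: 23 + 31 − 21 = 33
  between L and V: 31 + 16 − 15 = 32
  between V and K: 16 + 24 − 8 = 32
  between K and Base: 24 + 33 − 16 = 41
Cheapest insertion is between J and E, adding 7.
New total = 124 + 7 = 131.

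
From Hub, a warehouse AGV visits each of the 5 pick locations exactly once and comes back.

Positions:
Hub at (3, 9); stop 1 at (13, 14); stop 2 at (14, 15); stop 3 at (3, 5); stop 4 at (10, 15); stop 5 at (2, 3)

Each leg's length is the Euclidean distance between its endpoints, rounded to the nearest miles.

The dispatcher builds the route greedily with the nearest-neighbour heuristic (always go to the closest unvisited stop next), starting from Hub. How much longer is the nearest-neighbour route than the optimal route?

Hub: stop 3=4, stop 5=6, stop 4=9, stop 1=11, stop 2=13 ⇒ stop 3
stop 3: stop 5=2, stop 4=12, stop 1=13, stop 2=15 ⇒ stop 5
stop 5: stop 4=14, stop 1=16, stop 2=17 ⇒ stop 4
stop 4: stop 1=3, stop 2=4 ⇒ stop 1
stop 1: stop 2=1 ⇒ stop 2
NN route Hub → stop 3 → stop 5 → stop 4 → stop 1 → stop 2 → Hub costs 37.
Optimal: Hub → stop 4 → stop 2 → stop 1 → stop 3 → stop 5 → Hub costs 35 (by enumerating all 60 distinct tours).
Excess = 37 − 35 = 2.

2 miles longer than the optimal tour.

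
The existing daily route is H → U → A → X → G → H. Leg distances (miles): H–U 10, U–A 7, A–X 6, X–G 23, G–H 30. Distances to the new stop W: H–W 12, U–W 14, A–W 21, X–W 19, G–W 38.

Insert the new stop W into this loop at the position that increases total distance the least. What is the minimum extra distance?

Insertion cost between consecutive stops i–j is d(i,W) + d(W,j) − d(i,j):
  between H and U: 12 + 14 − 10 = 16
  between U and A: 14 + 21 − 7 = 28
  between A and X: 21 + 19 − 6 = 34
  between X and G: 19 + 38 − 23 = 34
  between G and H: 38 + 12 − 30 = 20
Cheapest insertion is between H and U, adding 16.
New total = 76 + 16 = 92.

Adding 16 miles by placing W on the H–U leg.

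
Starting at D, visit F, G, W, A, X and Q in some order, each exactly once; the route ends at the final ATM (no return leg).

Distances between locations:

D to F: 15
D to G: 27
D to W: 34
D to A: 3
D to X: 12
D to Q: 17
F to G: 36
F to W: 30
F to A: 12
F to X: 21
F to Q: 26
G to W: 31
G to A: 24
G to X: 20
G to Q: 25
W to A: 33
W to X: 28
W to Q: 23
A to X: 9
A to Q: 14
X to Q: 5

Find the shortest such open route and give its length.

Minimum one-way distance = 93.

There are 6! = 720 possible orderings.
D → F → G → W → A → X → Q: 15+36+31+33+9+5 = 129
D → F → G → W → A → Q → X: 15+36+31+33+14+5 = 134
D → F → G → W → X → A → Q: 15+36+31+28+9+14 = 133
D → F → G → W → X → Q → A: 15+36+31+28+5+14 = 129
D → F → G → W → Q → A → X: 15+36+31+23+14+9 = 128
D → F → G → W → Q → X → A: 15+36+31+23+5+9 = 119
D → F → G → A → W → X → Q: 15+36+24+33+28+5 = 141
D → F → G → A → W → Q → X: 15+36+24+33+23+5 = 136
… (712 more)
D → A → F → W → Q → X → G: 3+12+30+23+5+20 = 93  ← best
The minimum is 93.
One shortest path: D → A → F → W → Q → X → G.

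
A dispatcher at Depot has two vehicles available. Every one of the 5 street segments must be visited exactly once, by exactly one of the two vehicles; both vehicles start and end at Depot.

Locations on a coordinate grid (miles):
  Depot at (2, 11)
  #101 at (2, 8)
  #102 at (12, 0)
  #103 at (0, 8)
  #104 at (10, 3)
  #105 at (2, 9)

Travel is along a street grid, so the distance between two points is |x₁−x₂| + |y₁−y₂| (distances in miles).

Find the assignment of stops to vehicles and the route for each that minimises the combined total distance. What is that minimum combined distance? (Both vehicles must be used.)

Check every non-empty split of the stops between the two vehicles; for each half take its own optimal tour:
  {#101} + {#102, #103, #104, #105}: 6 + 46 = 52
  {#102} + {#101, #103, #104, #105}: 42 + 36 = 78
  {#101, #102} + {#103, #104, #105}: 42 + 36 = 78
  {#103} + {#101, #102, #104, #105}: 10 + 42 = 52
  {#101, #103} + {#102, #104, #105}: 10 + 42 = 52
  {#102, #103} + {#101, #104, #105}: 46 + 32 = 78
  … (15 splits in total)
  {#101, #102, #103, #104} + {#105}: 46 + 4 = 50  ← best
Best: vehicle 1 Depot → #101 → #102 → #104 → #103 → Depot = 46; vehicle 2 Depot → #105 → Depot = 4; combined 50.

Minimum combined distance: 50 miles.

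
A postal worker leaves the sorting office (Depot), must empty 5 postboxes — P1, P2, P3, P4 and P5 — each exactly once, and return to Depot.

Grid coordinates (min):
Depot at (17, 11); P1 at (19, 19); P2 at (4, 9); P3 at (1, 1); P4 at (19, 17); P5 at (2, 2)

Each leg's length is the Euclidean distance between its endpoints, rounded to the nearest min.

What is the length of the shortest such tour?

Minimum total distance: 53 min.

With 5 stops there are 5!/2 = 60 distinct round trips (a route and its reverse cost the same).
Depot-P1-P2-P3-P4-P5-Depot: 8+18+9+24+23+17 = 99
Depot-P1-P2-P3-P5-P4-Depot: 8+18+9+1+23+6 = 65
Depot-P1-P2-P4-P3-P5-Depot: 8+18+17+24+1+17 = 85
Depot-P1-P2-P4-P5-P3-Depot: 8+18+17+23+1+19 = 86
Depot-P1-P2-P5-P3-P4-Depot: 8+18+7+1+24+6 = 64
Depot-P1-P2-P5-P4-P3-Depot: 8+18+7+23+24+19 = 99
Depot-P1-P3-P2-P4-P5-Depot: 8+25+9+17+23+17 = 99
Depot-P1-P3-P2-P5-P4-Depot: 8+25+9+7+23+6 = 78
Depot-P1-P3-P4-P2-P5-Depot: 8+25+24+17+7+17 = 98
Depot-P1-P3-P4-P5-P2-Depot: 8+25+24+23+7+13 = 100
Depot-P1-P3-P5-P2-P4-Depot: 8+25+1+7+17+6 = 64
Depot-P1-P3-P5-P4-P2-Depot: 8+25+1+23+17+13 = 87
Depot-P1-P4-P2-P3-P5-Depot: 8+2+17+9+1+17 = 54
Depot-P1-P4-P2-P5-P3-Depot: 8+2+17+7+1+19 = 54
… (46 more)
Depot-P3-P5-P2-P1-P4-Depot: 19+1+7+18+2+6 = 53  ← best
The minimum is 53.
One optimal route: Depot → P3 → P5 → P2 → P1 → P4 → Depot (or its reverse).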